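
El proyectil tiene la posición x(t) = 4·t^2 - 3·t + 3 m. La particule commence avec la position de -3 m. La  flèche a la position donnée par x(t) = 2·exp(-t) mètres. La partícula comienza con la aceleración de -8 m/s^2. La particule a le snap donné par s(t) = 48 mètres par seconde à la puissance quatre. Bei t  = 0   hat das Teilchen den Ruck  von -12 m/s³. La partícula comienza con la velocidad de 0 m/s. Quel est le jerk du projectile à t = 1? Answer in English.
Starting from position x(t) = 4·t^2 - 3·t + 3, we take 3 derivatives. Differentiating position, we get velocity: v(t) = 8·t - 3. Differentiating velocity, we get acceleration: a(t) = 8. The derivative of acceleration gives jerk: j(t) = 0. Using j(t) = 0 and substituting t = 1, we find j = 0.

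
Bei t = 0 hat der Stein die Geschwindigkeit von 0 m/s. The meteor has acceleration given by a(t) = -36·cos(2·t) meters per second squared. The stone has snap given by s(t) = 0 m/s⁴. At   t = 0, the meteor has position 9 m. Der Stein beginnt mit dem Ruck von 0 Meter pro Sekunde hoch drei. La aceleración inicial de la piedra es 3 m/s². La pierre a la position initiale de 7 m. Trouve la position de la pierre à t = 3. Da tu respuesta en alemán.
Wir müssen unsere Gleichung für den Snap s(t) = 0 4-mal integrieren. Durch Integration von dem Snap und Verwendung der Anfangsbedingung j(0) = 0, erhalten wir j(t) = 0. Durch Integration von dem Ruck und Verwendung der Anfangsbedingung a(0) = 3, erhalten wir a(t) = 3. Das Integral von der Beschleunigung ist die Geschwindigkeit. Mit v(0) = 0 erhalten wir v(t) = 3·t. Die Stammfunktion von der Geschwindigkeit, mit x(0) = 7, ergibt die Position: x(t) = 3·t^2/2 + 7. Aus der Gleichung für die Position x(t) = 3·t^2/2 + 7, setzen wir t = 3 ein und erhalten x = 41/2.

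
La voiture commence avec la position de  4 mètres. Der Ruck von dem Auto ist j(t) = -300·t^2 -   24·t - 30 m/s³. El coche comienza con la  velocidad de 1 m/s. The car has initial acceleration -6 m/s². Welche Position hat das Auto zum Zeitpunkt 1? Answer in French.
Pour résoudre ceci, nous devons prendre 3 primitives de notre équation du jerk j(t) = -300·t^2 - 24·t - 30. La primitive du jerk est l'accélération. En utilisant a(0) = -6, nous obtenons a(t) = -100·t^3 - 12·t^2 - 30·t - 6. En prenant ∫a(t)dt et en appliquant v(0) = 1, nous trouvons v(t) = -25·t^4 - 4·t^3 - 15·t^2 - 6·t + 1. La primitive de la vitesse est la position. En utilisant x(0) = 4, nous obtenons x(t) = -5·t^5 - t^4 - 5·t^3 - 3·t^2 + t + 4. Nous avons la position x(t) = -5·t^5 - t^4 - 5·t^3 - 3·t^2 + t + 4. En substituant t = 1: x(1) = -9.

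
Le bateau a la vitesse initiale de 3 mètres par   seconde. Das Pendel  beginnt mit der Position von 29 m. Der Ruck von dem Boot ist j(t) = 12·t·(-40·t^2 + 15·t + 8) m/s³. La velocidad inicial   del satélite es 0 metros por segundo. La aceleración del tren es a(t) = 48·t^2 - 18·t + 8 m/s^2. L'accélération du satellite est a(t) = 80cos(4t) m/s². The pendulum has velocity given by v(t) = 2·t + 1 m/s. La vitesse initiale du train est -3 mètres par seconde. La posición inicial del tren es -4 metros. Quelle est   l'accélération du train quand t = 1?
De l'équation de l'accélération a(t) = 48·t^2 - 18·t + 8, nous substituons t = 1 pour obtenir a = 38.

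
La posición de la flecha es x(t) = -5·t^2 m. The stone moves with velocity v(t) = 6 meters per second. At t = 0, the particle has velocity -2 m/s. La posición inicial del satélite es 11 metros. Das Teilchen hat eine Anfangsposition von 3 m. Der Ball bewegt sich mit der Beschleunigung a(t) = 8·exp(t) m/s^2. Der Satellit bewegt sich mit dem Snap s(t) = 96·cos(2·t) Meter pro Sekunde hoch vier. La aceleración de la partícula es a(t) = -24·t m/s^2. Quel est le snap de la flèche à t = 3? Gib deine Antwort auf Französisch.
Pour résoudre ceci, nous devons prendre 4 dérivées de notre équation de la position x(t) = -5·t^2. En dérivant la position, nous obtenons la vitesse: v(t) = -10·t. En prenant d/dt de v(t), nous trouvons a(t) = -10. En dérivant l'accélération, nous obtenons le jerk: j(t) = 0. En prenant d/dt de j(t), nous trouvons s(t) = 0. De l'équation du snap s(t) = 0, nous substituons t = 3 pour obtenir s = 0.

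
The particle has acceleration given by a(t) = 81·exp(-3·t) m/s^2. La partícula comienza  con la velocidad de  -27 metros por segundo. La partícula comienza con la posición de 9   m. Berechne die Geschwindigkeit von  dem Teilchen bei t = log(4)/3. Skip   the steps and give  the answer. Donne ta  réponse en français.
La vitesse à t = log(4)/3 est v = -27/4.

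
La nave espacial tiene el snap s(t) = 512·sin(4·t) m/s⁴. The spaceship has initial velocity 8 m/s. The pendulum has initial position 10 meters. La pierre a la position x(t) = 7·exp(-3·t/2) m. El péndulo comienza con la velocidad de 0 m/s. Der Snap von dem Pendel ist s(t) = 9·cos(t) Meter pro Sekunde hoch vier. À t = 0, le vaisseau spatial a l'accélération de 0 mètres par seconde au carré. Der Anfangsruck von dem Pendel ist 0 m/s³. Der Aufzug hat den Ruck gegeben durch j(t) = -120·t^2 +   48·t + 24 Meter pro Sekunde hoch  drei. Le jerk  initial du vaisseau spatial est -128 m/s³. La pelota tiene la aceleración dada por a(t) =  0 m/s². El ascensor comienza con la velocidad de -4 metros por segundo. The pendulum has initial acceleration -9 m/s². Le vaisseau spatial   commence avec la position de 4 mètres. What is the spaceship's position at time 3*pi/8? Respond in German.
Wir müssen das Integral unserer Gleichung für den Snap s(t) = 512·sin(4·t) 4-mal finden. Das Integral von dem Snap, mit j(0) = -128, ergibt den Ruck: j(t) = -128·cos(4·t). Die Stammfunktion von dem Ruck, mit a(0) = 0, ergibt die Beschleunigung: a(t) = -32·sin(4·t). Durch Integration von der Beschleunigung und Verwendung der Anfangsbedingung v(0) = 8, erhalten wir v(t) = 8·cos(4·t). Das Integral von der Geschwindigkeit ist die Position. Mit x(0) = 4 erhalten wir x(t) = 2·sin(4·t) + 4. Mit x(t) = 2·sin(4·t) + 4 und Einsetzen von t = 3*pi/8, finden wir x = 2.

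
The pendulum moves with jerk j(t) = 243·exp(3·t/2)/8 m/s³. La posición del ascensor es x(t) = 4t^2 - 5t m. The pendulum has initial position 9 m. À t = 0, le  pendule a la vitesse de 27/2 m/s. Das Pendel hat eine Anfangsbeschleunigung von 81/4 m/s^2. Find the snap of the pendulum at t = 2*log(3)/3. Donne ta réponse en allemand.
Um dies zu lösen, müssen wir 1 Ableitung unserer Gleichung für den Ruck j(t) = 243·exp(3·t/2)/8 nehmen. Die Ableitung von dem Ruck ergibt den Snap: s(t) = 729·exp(3·t/2)/16. Mit s(t) = 729·exp(3·t/2)/16 und Einsetzen von t = 2*log(3)/3, finden wir s = 2187/16.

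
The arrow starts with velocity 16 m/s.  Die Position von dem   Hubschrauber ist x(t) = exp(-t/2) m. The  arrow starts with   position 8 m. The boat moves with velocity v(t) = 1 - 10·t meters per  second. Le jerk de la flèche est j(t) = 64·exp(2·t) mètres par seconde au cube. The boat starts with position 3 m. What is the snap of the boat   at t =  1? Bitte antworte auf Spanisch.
Partiendo de la velocidad v(t) = 1 - 10·t, tomamos 3 derivadas. Tomando d/dt de v(t), encontramos a(t) = -10. Tomando d/dt de a(t), encontramos j(t) = 0. Tomando d/dt de j(t), encontramos s(t) = 0. Usando s(t) = 0 y sustituyendo t = 1, encontramos s = 0.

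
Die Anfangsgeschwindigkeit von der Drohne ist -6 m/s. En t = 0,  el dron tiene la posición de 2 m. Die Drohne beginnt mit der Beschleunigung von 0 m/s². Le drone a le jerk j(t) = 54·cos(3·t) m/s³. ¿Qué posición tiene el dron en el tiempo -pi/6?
Debemos encontrar la integral de nuestra ecuación de la sacudida j(t) = 54·cos(3·t) 3 veces. La integral de la sacudida, con a(0) = 0, da la aceleración: a(t) = 18·sin(3·t). Integrando la aceleración y usando la condición inicial v(0) = -6, obtenemos v(t) = -6·cos(3·t). La integral de la velocidad, con x(0) = 2, da la posición: x(t) = 2 - 2·sin(3·t). Tenemos la posición x(t) = 2 - 2·sin(3·t). Sustituyendo t = -pi/6: x(-pi/6) = 4.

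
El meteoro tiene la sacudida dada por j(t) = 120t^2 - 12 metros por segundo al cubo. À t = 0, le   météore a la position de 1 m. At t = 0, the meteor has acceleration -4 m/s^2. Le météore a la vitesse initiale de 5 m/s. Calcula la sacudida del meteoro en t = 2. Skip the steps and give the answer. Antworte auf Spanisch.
j(2) = 468.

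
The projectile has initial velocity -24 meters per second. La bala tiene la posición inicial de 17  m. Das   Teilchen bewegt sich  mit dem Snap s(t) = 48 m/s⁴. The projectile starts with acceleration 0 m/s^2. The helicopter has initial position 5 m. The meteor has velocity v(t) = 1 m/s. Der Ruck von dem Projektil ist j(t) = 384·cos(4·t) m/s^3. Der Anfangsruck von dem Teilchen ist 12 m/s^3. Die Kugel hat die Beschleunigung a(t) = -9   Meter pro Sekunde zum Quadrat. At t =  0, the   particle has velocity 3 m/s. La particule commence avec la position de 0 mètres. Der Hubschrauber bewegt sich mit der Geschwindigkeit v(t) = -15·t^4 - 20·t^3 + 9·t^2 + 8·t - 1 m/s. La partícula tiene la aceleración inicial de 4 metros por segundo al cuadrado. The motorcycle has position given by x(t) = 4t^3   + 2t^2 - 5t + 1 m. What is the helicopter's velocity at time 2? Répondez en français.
En utilisant v(t) = -15·t^4 - 20·t^3 + 9·t^2 + 8·t - 1 et en substituant t = 2, nous trouvons v = -349.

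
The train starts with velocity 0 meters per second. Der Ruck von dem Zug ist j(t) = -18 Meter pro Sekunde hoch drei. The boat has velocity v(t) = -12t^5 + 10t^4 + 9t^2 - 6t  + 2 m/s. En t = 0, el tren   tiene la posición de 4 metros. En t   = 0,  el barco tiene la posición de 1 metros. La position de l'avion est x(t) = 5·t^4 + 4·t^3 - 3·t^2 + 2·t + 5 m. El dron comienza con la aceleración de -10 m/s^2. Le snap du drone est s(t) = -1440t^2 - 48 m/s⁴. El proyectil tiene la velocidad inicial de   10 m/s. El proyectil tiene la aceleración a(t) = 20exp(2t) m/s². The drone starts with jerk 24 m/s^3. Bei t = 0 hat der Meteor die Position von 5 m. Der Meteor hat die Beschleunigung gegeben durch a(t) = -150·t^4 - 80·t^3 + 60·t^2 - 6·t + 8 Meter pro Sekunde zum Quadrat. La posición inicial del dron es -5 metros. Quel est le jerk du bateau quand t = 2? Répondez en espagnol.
Debemos derivar nuestra ecuación de la velocidad v(t) = -12·t^5 + 10·t^4 + 9·t^2 - 6·t + 2 2 veces. Derivando la velocidad, obtenemos la aceleración: a(t) = -60·t^4 + 40·t^3 + 18·t - 6. Tomando d/dt de a(t), encontramos j(t) = -240·t^3 + 120·t^2 + 18. Usando j(t) = -240·t^3 + 120·t^2 + 18 y sustituyendo t = 2, encontramos j = -1422.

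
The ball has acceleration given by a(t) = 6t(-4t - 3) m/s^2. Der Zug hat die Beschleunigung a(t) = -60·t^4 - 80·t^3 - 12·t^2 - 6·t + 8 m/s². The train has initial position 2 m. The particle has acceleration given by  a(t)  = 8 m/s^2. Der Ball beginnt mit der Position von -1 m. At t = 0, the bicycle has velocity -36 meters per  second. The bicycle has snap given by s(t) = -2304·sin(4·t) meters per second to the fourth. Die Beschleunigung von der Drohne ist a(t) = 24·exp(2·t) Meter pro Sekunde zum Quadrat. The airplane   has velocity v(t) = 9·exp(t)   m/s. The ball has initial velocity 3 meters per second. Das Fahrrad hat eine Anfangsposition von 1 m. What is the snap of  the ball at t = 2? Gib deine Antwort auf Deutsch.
Wir müssen unsere Gleichung für die Beschleunigung a(t) = 6·t·(-4·t - 3) 2-mal ableiten. Die Ableitung von der Beschleunigung ergibt den Ruck: j(t) = -48·t - 18. Die Ableitung von dem Ruck ergibt den Snap: s(t) = -48. Aus der Gleichung für den Snap s(t) = -48, setzen wir t = 2 ein und erhalten s = -48.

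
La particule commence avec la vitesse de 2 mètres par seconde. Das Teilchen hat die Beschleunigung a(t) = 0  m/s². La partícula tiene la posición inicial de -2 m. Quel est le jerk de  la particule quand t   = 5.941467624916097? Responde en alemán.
Ausgehend von der Beschleunigung a(t) = 0, nehmen wir 1 Ableitung. Durch Ableiten von der Beschleunigung erhalten wir den Ruck: j(t) = 0. Aus der Gleichung für den Ruck j(t) = 0, setzen wir t = 5.941467624916097 ein und erhalten j = 0.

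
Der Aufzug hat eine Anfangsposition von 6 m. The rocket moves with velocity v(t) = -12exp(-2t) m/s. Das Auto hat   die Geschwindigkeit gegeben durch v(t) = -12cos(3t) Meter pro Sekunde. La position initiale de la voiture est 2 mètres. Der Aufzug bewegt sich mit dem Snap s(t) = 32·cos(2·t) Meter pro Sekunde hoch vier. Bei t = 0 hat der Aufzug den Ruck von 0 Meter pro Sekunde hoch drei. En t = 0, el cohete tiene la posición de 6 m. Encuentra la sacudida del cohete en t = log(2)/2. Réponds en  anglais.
To solve this, we need to take 2 derivatives of our velocity equation v(t) = -12·exp(-2·t). Differentiating velocity, we get acceleration: a(t) = 24·exp(-2·t). The derivative of acceleration gives jerk: j(t) = -48·exp(-2·t). From the given jerk equation j(t) = -48·exp(-2·t), we substitute t = log(2)/2 to get j = -24.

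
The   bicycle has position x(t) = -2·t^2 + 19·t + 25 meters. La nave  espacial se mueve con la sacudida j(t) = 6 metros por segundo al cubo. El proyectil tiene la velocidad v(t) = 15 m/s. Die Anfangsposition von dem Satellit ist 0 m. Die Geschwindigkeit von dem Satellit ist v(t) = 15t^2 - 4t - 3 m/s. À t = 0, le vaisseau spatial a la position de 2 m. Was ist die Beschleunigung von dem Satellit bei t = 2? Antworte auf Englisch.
Starting from velocity v(t) = 15·t^2 - 4·t - 3, we take 1 derivative. Taking d/dt of v(t), we find a(t) = 30·t - 4. From the given acceleration equation a(t) = 30·t - 4, we substitute t = 2 to get a = 56.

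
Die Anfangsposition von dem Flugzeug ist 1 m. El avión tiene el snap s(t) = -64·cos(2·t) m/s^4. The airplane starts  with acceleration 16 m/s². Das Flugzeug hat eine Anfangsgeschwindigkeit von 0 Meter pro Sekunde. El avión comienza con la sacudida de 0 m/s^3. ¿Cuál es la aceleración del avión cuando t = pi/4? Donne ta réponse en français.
Nous devons trouver l'intégrale de notre équation du snap s(t) = -64·cos(2·t) 2 fois. L'intégrale du snap, avec j(0) = 0, donne le jerk: j(t) = -32·sin(2·t). L'intégrale du jerk, avec a(0) = 16, donne l'accélération: a(t) = 16·cos(2·t). En utilisant a(t) = 16·cos(2·t) et en substituant t = pi/4, nous trouvons a = 0.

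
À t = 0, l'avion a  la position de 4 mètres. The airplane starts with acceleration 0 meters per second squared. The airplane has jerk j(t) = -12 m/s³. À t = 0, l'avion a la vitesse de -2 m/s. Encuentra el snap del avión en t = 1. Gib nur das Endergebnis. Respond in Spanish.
La respuesta es 0.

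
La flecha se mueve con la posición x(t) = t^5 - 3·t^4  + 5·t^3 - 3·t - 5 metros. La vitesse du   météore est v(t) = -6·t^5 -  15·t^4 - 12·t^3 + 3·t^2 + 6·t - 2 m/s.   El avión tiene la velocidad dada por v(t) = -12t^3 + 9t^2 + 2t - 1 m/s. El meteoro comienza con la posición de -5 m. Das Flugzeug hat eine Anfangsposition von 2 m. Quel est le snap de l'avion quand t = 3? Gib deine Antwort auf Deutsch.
Um dies zu lösen, müssen wir 3 Ableitungen unserer Gleichung für die Geschwindigkeit v(t) = -12·t^3 + 9·t^2 + 2·t - 1 nehmen. Durch Ableiten von der Geschwindigkeit erhalten wir die Beschleunigung: a(t) = -36·t^2 + 18·t + 2. Die Ableitung von der Beschleunigung ergibt den Ruck: j(t) = 18 - 72·t. Die Ableitung von dem Ruck ergibt den Snap: s(t) = -72. Wir haben den Snap s(t) = -72. Durch Einsetzen von t = 3: s(3) = -72.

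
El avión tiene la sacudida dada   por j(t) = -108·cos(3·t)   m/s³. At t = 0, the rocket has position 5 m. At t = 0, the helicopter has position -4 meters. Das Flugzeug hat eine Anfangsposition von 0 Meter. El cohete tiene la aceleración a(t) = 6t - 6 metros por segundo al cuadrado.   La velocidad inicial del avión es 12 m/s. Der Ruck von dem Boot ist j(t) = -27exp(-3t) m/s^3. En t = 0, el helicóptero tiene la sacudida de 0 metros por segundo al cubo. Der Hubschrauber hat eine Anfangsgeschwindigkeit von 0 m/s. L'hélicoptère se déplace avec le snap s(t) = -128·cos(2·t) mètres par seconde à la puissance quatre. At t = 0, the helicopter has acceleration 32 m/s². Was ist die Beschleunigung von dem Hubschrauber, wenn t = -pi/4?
Wir müssen unsere Gleichung für den Snap s(t) = -128·cos(2·t) 2-mal integrieren. Die Stammfunktion von dem Snap ist der Ruck. Mit j(0) = 0 erhalten wir j(t) = -64·sin(2·t). Durch Integration von dem Ruck und Verwendung der Anfangsbedingung a(0) = 32, erhalten wir a(t) = 32·cos(2·t). Aus der Gleichung für die Beschleunigung a(t) = 32·cos(2·t), setzen wir t = -pi/4 ein und erhalten a = 0.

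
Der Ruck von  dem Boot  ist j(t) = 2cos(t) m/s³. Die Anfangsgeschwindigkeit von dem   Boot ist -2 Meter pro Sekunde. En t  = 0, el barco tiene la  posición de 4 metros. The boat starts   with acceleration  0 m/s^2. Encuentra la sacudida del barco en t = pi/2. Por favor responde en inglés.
Using j(t) = 2·cos(t) and substituting t = pi/2, we find j = 0.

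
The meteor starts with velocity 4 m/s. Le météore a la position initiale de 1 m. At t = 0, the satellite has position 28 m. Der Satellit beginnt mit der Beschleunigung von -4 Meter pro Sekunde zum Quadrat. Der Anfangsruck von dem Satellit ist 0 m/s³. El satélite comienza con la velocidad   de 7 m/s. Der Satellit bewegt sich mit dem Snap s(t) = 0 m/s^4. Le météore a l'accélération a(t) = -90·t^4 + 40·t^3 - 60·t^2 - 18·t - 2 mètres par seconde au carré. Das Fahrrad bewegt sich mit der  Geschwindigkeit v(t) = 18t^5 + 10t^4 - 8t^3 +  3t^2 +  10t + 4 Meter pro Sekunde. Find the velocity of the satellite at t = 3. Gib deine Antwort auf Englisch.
To find the answer, we compute 3 integrals of s(t) = 0. The integral of snap, with j(0) = 0, gives jerk: j(t) = 0. Integrating jerk and using the initial condition a(0) = -4, we get a(t) = -4. Integrating acceleration and using the initial condition v(0) = 7, we get v(t) = 7 - 4·t. Using v(t) = 7 - 4·t and substituting t = 3, we find v = -5.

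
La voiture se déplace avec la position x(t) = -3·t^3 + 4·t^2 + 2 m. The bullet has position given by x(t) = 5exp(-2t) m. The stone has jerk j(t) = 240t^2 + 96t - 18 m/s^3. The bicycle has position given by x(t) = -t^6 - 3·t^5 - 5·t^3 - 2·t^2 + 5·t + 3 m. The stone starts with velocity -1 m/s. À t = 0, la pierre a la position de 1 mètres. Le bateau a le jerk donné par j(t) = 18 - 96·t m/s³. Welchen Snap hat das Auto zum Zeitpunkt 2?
Ausgehend von der Position x(t) = -3·t^3 + 4·t^2 + 2, nehmen wir 4 Ableitungen. Durch Ableiten von der Position erhalten wir die Geschwindigkeit: v(t) = -9·t^2 + 8·t. Mit d/dt von v(t) finden wir a(t) = 8 - 18·t. Die Ableitung von der Beschleunigung ergibt den Ruck: j(t) = -18. Durch Ableiten von dem Ruck erhalten wir den Snap: s(t) = 0. Mit s(t) = 0 und Einsetzen von t = 2, finden wir s = 0.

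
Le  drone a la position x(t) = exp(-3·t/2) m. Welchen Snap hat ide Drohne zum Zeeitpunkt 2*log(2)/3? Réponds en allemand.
Ausgehend von der Position x(t) = exp(-3·t/2), nehmen wir 4 Ableitungen. Mit d/dt von x(t) finden wir v(t) = -3·exp(-3·t/2)/2. Durch Ableiten von der Geschwindigkeit erhalten wir die Beschleunigung: a(t) = 9·exp(-3·t/2)/4. Mit d/dt von a(t) finden wir j(t) = -27·exp(-3·t/2)/8. Die Ableitung von dem Ruck ergibt den Snap: s(t) = 81·exp(-3·t/2)/16. Wir haben den Snap s(t) = 81·exp(-3·t/2)/16. Durch Einsetzen von t = 2*log(2)/3: s(2*log(2)/3) = 81/32.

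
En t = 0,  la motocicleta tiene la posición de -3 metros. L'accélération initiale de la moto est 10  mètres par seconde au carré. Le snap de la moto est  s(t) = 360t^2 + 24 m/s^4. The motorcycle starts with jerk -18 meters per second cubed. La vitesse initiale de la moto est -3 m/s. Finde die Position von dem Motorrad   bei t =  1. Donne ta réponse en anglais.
To find the answer, we compute 4 antiderivatives of s(t) = 360·t^2 + 24. The antiderivative of snap is jerk. Using j(0) = -18, we get j(t) = 120·t^3 + 24·t - 18. The integral of jerk, with a(0) = 10, gives acceleration: a(t) = 30·t^4 + 12·t^2 - 18·t + 10. Finding the integral of a(t) and using v(0) = -3: v(t) = 6·t^5 + 4·t^3 - 9·t^2 + 10·t - 3. The antiderivative of velocity is position. Using x(0) = -3, we get x(t) = t^6 + t^4 - 3·t^3 + 5·t^2 - 3·t - 3. We have position x(t) = t^6 + t^4 - 3·t^3 + 5·t^2 - 3·t - 3. Substituting t = 1: x(1) = -2.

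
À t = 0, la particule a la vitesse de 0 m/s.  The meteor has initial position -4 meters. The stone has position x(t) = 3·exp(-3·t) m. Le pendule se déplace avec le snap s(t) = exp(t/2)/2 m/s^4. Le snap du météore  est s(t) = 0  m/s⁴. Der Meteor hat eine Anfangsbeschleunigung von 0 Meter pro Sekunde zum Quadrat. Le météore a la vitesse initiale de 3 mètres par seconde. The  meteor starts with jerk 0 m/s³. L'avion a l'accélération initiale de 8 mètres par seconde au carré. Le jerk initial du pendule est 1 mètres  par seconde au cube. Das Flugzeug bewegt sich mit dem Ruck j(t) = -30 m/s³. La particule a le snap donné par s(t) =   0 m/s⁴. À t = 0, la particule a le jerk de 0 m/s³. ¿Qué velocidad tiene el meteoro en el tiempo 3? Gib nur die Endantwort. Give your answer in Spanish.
En t = 3, v = 3.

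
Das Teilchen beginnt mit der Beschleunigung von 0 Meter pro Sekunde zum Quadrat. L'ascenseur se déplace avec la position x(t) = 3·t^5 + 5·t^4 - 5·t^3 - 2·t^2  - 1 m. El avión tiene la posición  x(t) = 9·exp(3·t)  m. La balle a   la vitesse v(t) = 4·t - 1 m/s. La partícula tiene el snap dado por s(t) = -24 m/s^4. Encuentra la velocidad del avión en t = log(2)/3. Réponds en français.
Pour résoudre ceci, nous devons prendre 1 dérivée de notre équation de la position x(t) = 9·exp(3·t). En prenant d/dt de x(t), nous trouvons v(t) = 27·exp(3·t). Nous avons la vitesse v(t) = 27·exp(3·t). En substituant t = log(2)/3: v(log(2)/3) = 54.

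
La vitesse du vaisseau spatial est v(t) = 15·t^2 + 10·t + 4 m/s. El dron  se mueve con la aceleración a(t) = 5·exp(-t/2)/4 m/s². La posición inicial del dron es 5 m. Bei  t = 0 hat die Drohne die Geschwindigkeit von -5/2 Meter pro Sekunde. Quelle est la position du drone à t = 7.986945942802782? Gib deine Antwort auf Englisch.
To solve this, we need to take 2 integrals of our acceleration equation a(t) = 5·exp(-t/2)/4. The integral of acceleration, with v(0) = -5/2, gives velocity: v(t) = -5·exp(-t/2)/2. Finding the integral of v(t) and using x(0) = 5: x(t) = 5·exp(-t/2). We have position x(t) = 5·exp(-t/2). Substituting t = 7.986945942802782: x(7.986945942802782) = 0.0921778829006707.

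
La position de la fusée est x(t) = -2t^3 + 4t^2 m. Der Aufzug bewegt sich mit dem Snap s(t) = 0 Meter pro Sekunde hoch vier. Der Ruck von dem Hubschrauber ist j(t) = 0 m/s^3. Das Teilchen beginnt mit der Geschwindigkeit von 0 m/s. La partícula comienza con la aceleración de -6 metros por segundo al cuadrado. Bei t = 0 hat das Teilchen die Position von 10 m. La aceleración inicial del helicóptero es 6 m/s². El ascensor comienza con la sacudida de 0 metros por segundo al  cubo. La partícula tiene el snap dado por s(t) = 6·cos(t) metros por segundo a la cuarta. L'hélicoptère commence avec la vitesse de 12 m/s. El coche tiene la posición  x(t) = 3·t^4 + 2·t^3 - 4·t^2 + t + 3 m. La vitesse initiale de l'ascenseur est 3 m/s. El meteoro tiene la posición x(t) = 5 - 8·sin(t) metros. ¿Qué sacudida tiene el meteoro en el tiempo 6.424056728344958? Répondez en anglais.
We must differentiate our position equation x(t) = 5 - 8·sin(t) 3 times. Taking d/dt of x(t), we find v(t) = -8·cos(t). Taking d/dt of v(t), we find a(t) = 8·sin(t). Taking d/dt of a(t), we find j(t) = 8·cos(t). From the given jerk equation j(t) = 8·cos(t), we substitute t = 6.424056728344958 to get j = 7.92075215545526.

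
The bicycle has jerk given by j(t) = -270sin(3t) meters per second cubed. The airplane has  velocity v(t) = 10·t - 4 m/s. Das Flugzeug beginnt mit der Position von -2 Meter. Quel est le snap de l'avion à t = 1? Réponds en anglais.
Starting from velocity v(t) = 10·t - 4, we take 3 derivatives. Differentiating velocity, we get acceleration: a(t) = 10. The derivative of acceleration gives jerk: j(t) = 0. The derivative of jerk gives snap: s(t) = 0. From the given snap equation s(t) = 0, we substitute t = 1 to get s = 0.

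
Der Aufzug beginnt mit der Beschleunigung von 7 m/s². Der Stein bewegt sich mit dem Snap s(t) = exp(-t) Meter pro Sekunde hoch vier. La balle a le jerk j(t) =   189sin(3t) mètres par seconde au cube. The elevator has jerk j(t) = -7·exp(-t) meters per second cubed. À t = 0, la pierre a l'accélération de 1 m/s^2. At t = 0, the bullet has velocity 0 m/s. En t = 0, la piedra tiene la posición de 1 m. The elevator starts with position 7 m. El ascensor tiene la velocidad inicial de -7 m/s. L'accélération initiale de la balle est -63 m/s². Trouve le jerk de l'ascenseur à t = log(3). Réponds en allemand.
Aus der Gleichung für den Ruck j(t) = -7·exp(-t), setzen wir t = log(3) ein und erhalten j = -7/3.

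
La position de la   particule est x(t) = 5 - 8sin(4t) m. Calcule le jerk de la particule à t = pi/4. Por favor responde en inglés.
Starting from position x(t) = 5 - 8·sin(4·t), we take 3 derivatives. Taking d/dt of x(t), we find v(t) = -32·cos(4·t). The derivative of velocity gives acceleration: a(t) = 128·sin(4·t). The derivative of acceleration gives jerk: j(t) = 512·cos(4·t). Using j(t) = 512·cos(4·t) and substituting t = pi/4, we find j = -512.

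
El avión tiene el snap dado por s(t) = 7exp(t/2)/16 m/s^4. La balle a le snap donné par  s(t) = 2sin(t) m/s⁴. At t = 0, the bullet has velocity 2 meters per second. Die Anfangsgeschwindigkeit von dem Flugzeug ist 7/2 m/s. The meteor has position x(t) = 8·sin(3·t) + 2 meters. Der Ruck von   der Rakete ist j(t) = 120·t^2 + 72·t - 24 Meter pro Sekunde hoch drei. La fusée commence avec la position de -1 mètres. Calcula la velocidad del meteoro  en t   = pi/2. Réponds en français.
Pour résoudre ceci, nous devons prendre 1 dérivée de notre équation de la position x(t) = 8·sin(3·t) + 2. En dérivant la position, nous obtenons la vitesse: v(t) = 24·cos(3·t). En utilisant v(t) = 24·cos(3·t) et en substituant t = pi/2, nous trouvons v = 0.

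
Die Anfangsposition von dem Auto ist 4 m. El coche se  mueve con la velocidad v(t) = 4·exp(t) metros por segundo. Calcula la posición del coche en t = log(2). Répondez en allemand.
Ausgehend von der Geschwindigkeit v(t) = 4·exp(t), nehmen wir 1 Stammfunktion. Das Integral von der Geschwindigkeit, mit x(0) = 4, ergibt die Position: x(t) = 4·exp(t). Aus der Gleichung für die Position x(t) = 4·exp(t), setzen wir t = log(2) ein und erhalten x = 8.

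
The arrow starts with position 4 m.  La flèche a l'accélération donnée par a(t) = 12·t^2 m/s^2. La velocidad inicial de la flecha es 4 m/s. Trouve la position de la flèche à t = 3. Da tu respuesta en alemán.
Wir müssen unsere Gleichung für die Beschleunigung a(t) = 12·t^2 2-mal integrieren. Durch Integration von der Beschleunigung und Verwendung der Anfangsbedingung v(0) = 4, erhalten wir v(t) = 4·t^3 + 4. Mit ∫v(t)dt und Anwendung von x(0) = 4, finden wir x(t) = t^4 + 4·t + 4. Aus der Gleichung für die Position x(t) = t^4 + 4·t + 4, setzen wir t = 3 ein und erhalten x = 97.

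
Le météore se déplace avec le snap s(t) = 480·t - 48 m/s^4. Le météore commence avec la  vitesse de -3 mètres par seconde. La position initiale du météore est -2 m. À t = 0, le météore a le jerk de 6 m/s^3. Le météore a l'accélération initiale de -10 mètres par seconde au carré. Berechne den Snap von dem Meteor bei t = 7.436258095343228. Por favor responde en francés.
En utilisant s(t) = 480·t - 48 et en substituant t = 7.436258095343228, nous trouvons s = 3521.40388576475.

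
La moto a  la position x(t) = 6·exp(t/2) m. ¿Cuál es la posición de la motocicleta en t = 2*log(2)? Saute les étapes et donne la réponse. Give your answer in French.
La réponse est 12.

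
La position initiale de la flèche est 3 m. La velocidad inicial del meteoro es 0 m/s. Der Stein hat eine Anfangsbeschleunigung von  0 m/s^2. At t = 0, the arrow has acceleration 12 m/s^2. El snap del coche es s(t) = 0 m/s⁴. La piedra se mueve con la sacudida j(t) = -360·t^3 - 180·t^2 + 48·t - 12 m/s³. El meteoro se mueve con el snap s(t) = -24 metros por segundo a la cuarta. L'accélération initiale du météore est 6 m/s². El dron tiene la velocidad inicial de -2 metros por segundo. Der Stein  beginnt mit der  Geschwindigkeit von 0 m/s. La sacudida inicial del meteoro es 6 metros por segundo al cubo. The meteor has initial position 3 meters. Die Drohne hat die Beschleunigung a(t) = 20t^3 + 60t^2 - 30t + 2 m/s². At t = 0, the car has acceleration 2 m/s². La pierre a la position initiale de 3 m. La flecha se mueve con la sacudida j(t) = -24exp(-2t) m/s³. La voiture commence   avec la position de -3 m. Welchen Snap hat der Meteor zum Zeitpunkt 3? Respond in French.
Nous avons le snap s(t) = -24. En substituant t = 3: s(3) = -24.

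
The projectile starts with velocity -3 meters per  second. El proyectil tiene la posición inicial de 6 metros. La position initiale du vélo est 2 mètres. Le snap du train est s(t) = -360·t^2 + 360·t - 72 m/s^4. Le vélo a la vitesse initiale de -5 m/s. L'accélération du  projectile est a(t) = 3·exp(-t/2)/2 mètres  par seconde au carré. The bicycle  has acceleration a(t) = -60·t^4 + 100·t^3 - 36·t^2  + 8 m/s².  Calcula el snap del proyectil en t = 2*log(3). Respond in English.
We must differentiate our acceleration equation a(t) = 3·exp(-t/2)/2 2 times. Differentiating acceleration, we get jerk: j(t) = -3·exp(-t/2)/4. Differentiating jerk, we get snap: s(t) = 3·exp(-t/2)/8. From the given snap equation s(t) = 3·exp(-t/2)/8, we substitute t = 2*log(3) to get s = 1/8.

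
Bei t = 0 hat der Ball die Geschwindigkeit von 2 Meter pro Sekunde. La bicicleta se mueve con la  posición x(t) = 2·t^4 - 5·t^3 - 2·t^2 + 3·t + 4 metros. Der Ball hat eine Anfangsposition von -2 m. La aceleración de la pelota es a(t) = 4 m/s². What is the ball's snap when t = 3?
To solve this, we need to take 2 derivatives of our acceleration equation a(t) = 4. Differentiating acceleration, we get jerk: j(t) = 0. Taking d/dt of j(t), we find s(t) = 0. From the given snap equation s(t) = 0, we substitute t = 3 to get s = 0.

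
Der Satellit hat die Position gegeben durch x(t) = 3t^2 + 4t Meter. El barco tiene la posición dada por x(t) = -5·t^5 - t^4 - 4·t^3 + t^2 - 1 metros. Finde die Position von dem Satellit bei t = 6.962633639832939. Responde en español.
Usando x(t) = 3·t^2 + 4·t y sustituyendo t = 6.962633639832939, encontramos x = 173.285336166932.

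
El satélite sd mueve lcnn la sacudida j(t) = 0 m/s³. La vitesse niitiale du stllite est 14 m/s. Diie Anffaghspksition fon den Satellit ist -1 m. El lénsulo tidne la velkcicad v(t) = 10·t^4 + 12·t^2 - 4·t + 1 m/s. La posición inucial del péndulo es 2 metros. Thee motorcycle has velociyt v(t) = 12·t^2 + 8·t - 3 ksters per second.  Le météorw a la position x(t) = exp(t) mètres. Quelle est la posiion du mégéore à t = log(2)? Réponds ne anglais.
From the given position equation x(t) = exp(t), we substitute t = log(2) to get x = 2.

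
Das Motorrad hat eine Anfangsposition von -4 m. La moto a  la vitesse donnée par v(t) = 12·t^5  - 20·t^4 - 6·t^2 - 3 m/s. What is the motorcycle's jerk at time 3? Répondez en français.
Nous devons dériver notre équation de la vitesse v(t) = 12·t^5 - 20·t^4 - 6·t^2 - 3 2 fois. La dérivée de la vitesse donne l'accélération: a(t) = 60·t^4 - 80·t^3 - 12·t. En prenant d/dt de a(t), nous trouvons j(t) = 240·t^3 - 240·t^2 - 12. En utilisant j(t) = 240·t^3 - 240·t^2 - 12 et en substituant t = 3, nous trouvons j = 4308.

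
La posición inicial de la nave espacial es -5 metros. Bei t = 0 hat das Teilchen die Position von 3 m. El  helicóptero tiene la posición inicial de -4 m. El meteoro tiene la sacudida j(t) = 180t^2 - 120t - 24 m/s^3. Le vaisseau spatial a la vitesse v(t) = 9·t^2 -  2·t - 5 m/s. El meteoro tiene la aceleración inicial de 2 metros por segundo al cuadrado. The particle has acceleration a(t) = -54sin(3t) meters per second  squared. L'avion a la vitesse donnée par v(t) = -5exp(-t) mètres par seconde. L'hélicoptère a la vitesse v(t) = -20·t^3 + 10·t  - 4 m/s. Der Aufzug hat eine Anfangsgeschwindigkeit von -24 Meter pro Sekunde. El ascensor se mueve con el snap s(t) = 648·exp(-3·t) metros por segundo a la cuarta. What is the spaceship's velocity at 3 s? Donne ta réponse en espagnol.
Tenemos la velocidad v(t) = 9·t^2 - 2·t - 5. Sustituyendo t = 3: v(3) = 70.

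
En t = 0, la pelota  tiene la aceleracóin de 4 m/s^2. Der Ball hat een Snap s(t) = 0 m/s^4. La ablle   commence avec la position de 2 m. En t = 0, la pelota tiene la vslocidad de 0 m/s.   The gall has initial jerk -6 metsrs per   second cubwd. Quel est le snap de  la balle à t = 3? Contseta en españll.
Usando s(t) = 0 y sustituyendo t = 3, encontramos s = 0.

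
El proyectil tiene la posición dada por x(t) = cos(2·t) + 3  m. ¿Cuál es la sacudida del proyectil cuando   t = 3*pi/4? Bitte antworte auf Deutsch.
Ausgehend von der Position x(t) = cos(2·t) + 3, nehmen wir 3 Ableitungen. Mit d/dt von x(t) finden wir v(t) = -2·sin(2·t). Mit d/dt von v(t) finden wir a(t) = -4·cos(2·t). Mit d/dt von a(t) finden wir j(t) = 8·sin(2·t). Wir haben den Ruck j(t) = 8·sin(2·t). Durch Einsetzen von t = 3*pi/4: j(3*pi/4) = -8.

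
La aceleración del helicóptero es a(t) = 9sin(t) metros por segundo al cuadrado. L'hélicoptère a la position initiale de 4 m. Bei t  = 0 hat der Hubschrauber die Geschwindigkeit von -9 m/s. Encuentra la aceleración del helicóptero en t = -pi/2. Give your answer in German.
Wir haben die Beschleunigung a(t) = 9·sin(t). Durch Einsetzen von t = -pi/2: a(-pi/2) = -9.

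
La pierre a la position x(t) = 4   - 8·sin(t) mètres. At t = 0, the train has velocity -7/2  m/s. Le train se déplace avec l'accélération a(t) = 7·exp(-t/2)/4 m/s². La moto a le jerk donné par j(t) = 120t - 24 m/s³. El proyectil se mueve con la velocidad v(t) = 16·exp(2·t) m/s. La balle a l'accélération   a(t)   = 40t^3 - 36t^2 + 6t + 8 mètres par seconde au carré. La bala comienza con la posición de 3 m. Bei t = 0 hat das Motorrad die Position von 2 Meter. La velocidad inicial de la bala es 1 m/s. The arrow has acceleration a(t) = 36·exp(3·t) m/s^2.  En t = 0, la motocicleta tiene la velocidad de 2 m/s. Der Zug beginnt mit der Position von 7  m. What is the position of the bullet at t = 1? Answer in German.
Wir müssen das Integral unserer Gleichung für die Beschleunigung a(t) = 40·t^3 - 36·t^2 + 6·t + 8 2-mal finden. Durch Integration von der Beschleunigung und Verwendung der Anfangsbedingung v(0) = 1, erhalten wir v(t) = 10·t^4 - 12·t^3 + 3·t^2 + 8·t + 1. Das Integral von der Geschwindigkeit ist die Position. Mit x(0) = 3 erhalten wir x(t) = 2·t^5 - 3·t^4 + t^3 + 4·t^2 + t + 3. Wir haben die Position x(t) = 2·t^5 - 3·t^4 + t^3 + 4·t^2 + t + 3. Durch Einsetzen von t = 1: x(1) = 8.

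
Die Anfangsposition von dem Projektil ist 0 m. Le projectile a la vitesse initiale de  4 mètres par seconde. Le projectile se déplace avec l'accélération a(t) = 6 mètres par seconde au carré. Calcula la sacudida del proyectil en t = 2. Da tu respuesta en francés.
En partant de l'accélération a(t) = 6, nous prenons 1 dérivée. En dérivant l'accélération, nous obtenons le jerk: j(t) = 0. En utilisant j(t) = 0 et en substituant t = 2, nous trouvons j = 0.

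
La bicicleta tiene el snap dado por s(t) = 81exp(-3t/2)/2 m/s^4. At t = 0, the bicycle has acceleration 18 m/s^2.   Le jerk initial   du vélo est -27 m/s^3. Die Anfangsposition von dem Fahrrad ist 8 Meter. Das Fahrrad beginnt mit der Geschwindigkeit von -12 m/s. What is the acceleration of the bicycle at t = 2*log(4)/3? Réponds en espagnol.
Necesitamos integrar nuestra ecuación del snap s(t) = 81·exp(-3·t/2)/2 2 veces. La integral del snap es la sacudida. Usando j(0) = -27, obtenemos j(t) = -27·exp(-3·t/2). Integrando la sacudida y usando la condición inicial a(0) = 18, obtenemos a(t) = 18·exp(-3·t/2). De la ecuación de la aceleración a(t) = 18·exp(-3·t/2), sustituimos t = 2*log(4)/3 para obtener a = 9/2.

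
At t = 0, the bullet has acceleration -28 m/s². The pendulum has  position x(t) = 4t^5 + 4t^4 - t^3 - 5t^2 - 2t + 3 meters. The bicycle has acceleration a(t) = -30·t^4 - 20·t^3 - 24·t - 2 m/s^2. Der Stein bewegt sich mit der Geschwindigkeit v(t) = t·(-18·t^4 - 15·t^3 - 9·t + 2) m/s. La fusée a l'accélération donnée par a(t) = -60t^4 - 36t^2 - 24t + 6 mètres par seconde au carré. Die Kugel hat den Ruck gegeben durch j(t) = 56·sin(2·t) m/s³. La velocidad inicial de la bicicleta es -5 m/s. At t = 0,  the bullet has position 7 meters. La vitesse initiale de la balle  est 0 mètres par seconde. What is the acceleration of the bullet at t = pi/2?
Starting from jerk j(t) = 56·sin(2·t), we take 1 integral. Finding the integral of j(t) and using a(0) = -28: a(t) = -28·cos(2·t). From the given acceleration equation a(t) = -28·cos(2·t), we substitute t = pi/2 to get a = 28.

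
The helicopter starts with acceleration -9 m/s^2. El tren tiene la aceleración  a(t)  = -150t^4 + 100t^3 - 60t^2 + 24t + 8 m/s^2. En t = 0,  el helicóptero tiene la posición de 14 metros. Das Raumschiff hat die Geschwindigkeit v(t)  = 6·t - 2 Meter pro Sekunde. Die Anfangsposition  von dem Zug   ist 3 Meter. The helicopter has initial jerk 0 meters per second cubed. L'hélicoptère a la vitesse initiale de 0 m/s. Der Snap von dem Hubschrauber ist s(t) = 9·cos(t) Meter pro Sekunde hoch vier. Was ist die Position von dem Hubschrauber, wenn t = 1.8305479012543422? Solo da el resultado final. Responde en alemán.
Bei t = 1.8305479012543422, x = 2.68843578791878.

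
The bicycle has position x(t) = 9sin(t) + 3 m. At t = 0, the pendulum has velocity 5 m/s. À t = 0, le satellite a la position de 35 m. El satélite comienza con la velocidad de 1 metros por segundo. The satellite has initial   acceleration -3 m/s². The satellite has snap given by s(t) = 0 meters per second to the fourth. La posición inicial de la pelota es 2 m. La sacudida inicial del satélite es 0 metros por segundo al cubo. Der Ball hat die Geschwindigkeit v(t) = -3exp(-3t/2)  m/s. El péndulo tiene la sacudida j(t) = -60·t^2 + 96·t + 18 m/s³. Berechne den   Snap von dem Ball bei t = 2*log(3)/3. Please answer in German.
Ausgehend von der Geschwindigkeit v(t) = -3·exp(-3·t/2), nehmen wir 3 Ableitungen. Die Ableitung von der Geschwindigkeit ergibt die Beschleunigung: a(t) = 9·exp(-3·t/2)/2. Durch Ableiten von der Beschleunigung erhalten wir den Ruck: j(t) = -27·exp(-3·t/2)/4. Die Ableitung von dem Ruck ergibt den Snap: s(t) = 81·exp(-3·t/2)/8. Aus der Gleichung für den Snap s(t) = 81·exp(-3·t/2)/8, setzen wir t = 2*log(3)/3 ein und erhalten s = 27/8.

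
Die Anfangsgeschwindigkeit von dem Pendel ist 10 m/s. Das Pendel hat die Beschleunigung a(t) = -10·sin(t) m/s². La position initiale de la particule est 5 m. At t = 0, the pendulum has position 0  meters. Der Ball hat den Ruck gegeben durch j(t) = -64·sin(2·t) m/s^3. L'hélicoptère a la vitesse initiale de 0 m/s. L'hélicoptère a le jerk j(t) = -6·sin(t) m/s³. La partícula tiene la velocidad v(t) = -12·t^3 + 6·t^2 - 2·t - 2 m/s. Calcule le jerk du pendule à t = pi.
Pour résoudre ceci, nous devons prendre 1 dérivée de notre équation de l'accélération a(t) = -10·sin(t). En prenant d/dt de a(t), nous trouvons j(t) = -10·cos(t). De l'équation du jerk j(t) = -10·cos(t), nous substituons t = pi pour obtenir j = 10.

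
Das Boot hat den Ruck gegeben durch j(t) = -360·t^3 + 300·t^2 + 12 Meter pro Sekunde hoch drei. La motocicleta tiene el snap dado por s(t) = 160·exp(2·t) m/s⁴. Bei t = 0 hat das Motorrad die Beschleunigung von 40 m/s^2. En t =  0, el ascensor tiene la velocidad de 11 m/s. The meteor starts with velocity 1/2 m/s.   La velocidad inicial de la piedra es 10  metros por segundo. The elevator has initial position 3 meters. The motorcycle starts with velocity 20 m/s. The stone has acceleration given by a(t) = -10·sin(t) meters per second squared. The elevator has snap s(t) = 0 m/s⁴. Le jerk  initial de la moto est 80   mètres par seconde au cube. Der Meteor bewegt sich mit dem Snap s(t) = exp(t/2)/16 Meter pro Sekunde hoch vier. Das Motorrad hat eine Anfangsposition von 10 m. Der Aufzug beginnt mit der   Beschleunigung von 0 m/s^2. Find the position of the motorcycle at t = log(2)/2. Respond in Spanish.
Debemos encontrar la integral de nuestra ecuación del snap s(t) = 160·exp(2·t) 4 veces. Integrando el snap y usando la condición inicial j(0) = 80, obtenemos j(t) = 80·exp(2·t). La antiderivada de la sacudida es la aceleración. Usando a(0) = 40, obtenemos a(t) = 40·exp(2·t). La antiderivada de la aceleración, con v(0) = 20, da la velocidad: v(t) = 20·exp(2·t). La integral de la velocidad, con x(0) = 10, da la posición: x(t) = 10·exp(2·t). Usando x(t) = 10·exp(2·t) y sustituyendo t = log(2)/2, encontramos x = 20.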